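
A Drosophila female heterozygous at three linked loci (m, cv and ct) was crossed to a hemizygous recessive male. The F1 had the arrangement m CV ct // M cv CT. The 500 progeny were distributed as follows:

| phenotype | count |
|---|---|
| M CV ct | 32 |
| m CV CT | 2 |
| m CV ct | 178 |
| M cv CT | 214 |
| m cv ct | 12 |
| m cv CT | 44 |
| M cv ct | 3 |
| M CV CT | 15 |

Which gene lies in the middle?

The two rarest classes, m CV CT and M cv ct, are the double crossovers. Comparing them with the parentals, only the ct allele has switched, so ct is the middle locus and the order is m – ct – cv.

ct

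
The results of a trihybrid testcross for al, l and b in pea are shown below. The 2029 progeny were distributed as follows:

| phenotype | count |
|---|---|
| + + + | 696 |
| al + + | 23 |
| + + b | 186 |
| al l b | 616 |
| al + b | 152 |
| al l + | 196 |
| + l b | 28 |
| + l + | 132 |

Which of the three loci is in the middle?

al

The two most frequent reciprocal classes, + + + and al l b, are the parental types, so the F1 was + + + / al l b.
The two rarest classes, al + + and + l b, are the double crossovers. Comparing them with the parentals, only the al allele has switched, so al is the middle locus and the order is l – al – b.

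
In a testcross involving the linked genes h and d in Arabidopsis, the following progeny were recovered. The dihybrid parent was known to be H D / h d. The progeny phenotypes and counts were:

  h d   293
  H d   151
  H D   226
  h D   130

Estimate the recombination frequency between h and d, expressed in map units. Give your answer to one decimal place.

35.1 map units

The recombinant classes are H d and h D: 151 + 130 = 281.
Recombination frequency = 281/800 = 0.3513 ≈ 35.1%, i.e. 35.1 map units.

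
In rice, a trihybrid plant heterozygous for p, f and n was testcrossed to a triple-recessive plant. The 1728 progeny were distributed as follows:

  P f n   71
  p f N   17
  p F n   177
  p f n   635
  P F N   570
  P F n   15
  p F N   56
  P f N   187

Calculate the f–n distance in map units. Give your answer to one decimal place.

22.9 map units

The two most frequent reciprocal classes, p f n and P F N, are the parental types, so the F1 was p f n / P F N.
The two rarest classes, p f N and P F n, are the double crossovers. Comparing them with the parentals, only the n allele has switched, so n is the middle locus and the order is f – n – p.
Crossovers in the f–n interval produce the single-crossover classes p F n and P f N (177 + 187 = 364) plus the double crossovers (32).
RF(f–n) = (364 + 32) / 1728 = 396/1728 = 0.2292 → 22.9 map units.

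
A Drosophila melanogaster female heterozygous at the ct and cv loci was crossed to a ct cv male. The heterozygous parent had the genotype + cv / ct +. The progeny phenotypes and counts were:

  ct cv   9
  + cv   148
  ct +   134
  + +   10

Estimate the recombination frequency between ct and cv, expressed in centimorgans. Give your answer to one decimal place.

The recombinant classes are + + and ct cv: 10 + 9 = 19.
Recombination frequency = 19/301 = 0.0631 ≈ 6.3%, i.e. 6.3 centimorgans.

6.3 centimorgans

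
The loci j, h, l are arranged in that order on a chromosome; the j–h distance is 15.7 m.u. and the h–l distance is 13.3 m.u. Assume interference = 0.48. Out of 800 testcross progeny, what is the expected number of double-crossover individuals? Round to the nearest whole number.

9

Map distances give recombination frequencies of 0.157 and 0.133 for the two intervals.
With interference 0.48 (so coincidence = 0.52), expected double-crossover frequency = 0.157 × 0.133 × 0.52 = 0.01086.
Expected number = 0.01086 × 800 = 8.69 ≈ 9.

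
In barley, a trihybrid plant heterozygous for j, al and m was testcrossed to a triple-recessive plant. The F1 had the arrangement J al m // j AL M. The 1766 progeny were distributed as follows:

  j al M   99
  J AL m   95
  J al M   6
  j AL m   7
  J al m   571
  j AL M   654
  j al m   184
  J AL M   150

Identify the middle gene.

The two rarest classes, J al M and j AL m, are the double crossovers. Comparing them with the parentals, only the m allele has switched, so m is the middle locus and the order is al – m – j.

m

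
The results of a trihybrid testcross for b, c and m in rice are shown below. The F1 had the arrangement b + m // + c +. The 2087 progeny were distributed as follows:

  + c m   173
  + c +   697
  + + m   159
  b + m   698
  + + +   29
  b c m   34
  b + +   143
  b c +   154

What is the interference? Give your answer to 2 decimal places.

0.08

The two rarest classes, b c m and + + +, are the double crossovers. Comparing them with the parentals, only the c allele has switched, so c is the middle locus and the order is b – c – m.
b–c: (313 + 63)/2087 = 0.1802; c–m: (316 + 63)/2087 = 0.1816.
Expected DCO frequency = 0.1802 × 0.1816 ≈ 0.03272; observed = 63/2087 ≈ 0.03019.
Coefficient of coincidence = 0.03019/0.03272 ≈ 0.92; interference = 1 − 0.92 = 0.08.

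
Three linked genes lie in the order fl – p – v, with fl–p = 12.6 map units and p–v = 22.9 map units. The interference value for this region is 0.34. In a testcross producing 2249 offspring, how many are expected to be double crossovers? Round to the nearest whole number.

43

Map distances give recombination frequencies of 0.126 and 0.229 for the two intervals.
With interference 0.34 (so coincidence = 0.66), expected double-crossover frequency = 0.126 × 0.229 × 0.66 = 0.01904.
Expected number = 0.01904 × 2249 = 42.83 ≈ 43.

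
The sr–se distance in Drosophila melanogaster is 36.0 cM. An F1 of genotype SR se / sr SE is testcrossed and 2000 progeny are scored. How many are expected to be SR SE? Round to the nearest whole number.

A map distance of 36.0 cM corresponds to a recombination frequency of 0.360.
The F1 is SR se / sr SE, so SR SE is a recombinant gamete class with expected frequency r/2 = 0.360/2 = 0.1800.
Expected number = 0.1800 × 2000 = 360.00 ≈ 360.

360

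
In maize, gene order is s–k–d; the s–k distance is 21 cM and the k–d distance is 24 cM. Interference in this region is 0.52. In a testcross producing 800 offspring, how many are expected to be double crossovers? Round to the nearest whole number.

19

Map distances give recombination frequencies of 0.210 and 0.240 for the two intervals.
With interference 0.52 (so coincidence = 0.48), expected double-crossover frequency = 0.210 × 0.240 × 0.48 = 0.02419.
Expected number = 0.02419 × 800 = 19.35 ≈ 19.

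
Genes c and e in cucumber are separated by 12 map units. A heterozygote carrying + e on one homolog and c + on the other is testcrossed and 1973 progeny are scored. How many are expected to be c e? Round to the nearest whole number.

A map distance of 12 map units corresponds to a recombination frequency of 0.120.
The F1 is + e / c +, so c e is a recombinant gamete class with expected frequency r/2 = 0.120/2 = 0.0600.
Expected number = 0.0600 × 1973 = 118.38 ≈ 118.

118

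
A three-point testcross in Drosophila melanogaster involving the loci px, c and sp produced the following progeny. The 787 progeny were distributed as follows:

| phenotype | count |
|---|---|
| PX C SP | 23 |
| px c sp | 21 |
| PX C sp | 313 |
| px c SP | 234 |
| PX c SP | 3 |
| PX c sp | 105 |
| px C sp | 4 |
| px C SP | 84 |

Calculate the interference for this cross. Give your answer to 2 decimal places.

0.45

The two most frequent reciprocal classes, px c SP and PX C sp, are the parental types, so the F1 was px c SP / PX C sp.
The two rarest classes, PX c SP and px C sp, are the double crossovers. Comparing them with the parentals, only the px allele has switched, so px is the middle locus and the order is c – px – sp.
c–px: (189 + 7)/787 = 0.2490; px–sp: (44 + 7)/787 = 0.0648.
Expected DCO frequency = 0.2490 × 0.0648 ≈ 0.01614; observed = 7/787 ≈ 0.00889.
Coefficient of coincidence = 0.00889/0.01614 ≈ 0.55; interference = 1 − 0.55 = 0.45.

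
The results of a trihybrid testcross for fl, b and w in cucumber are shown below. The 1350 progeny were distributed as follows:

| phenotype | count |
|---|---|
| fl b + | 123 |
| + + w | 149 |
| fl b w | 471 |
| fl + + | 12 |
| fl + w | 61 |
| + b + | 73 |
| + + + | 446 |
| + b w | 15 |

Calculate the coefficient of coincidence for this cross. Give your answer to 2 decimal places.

The two most frequent reciprocal classes, + + + and fl b w, are the parental types, so the F1 was + + + / fl b w.
The two rarest classes, fl + + and + b w, are the double crossovers. Comparing them with the parentals, only the fl allele has switched, so fl is the middle locus and the order is b – fl – w.
b–fl: (134 + 27)/1350 = 0.1193; fl–w: (272 + 27)/1350 = 0.2215.
Expected DCO frequency = 0.1193 × 0.2215 ≈ 0.02642; observed = 27/1350 ≈ 0.02000.
Coefficient of coincidence = 0.02000/0.02642 ≈ 0.76.

0.76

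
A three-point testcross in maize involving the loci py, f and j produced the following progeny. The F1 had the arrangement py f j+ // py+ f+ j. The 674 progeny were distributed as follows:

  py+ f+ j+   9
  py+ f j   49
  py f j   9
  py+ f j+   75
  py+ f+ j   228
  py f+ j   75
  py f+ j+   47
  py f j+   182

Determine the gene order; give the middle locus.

The two rarest classes, py f j and py+ f+ j+, are the double crossovers. Comparing them with the parentals, only the j allele has switched, so j is the middle locus and the order is py – j – f.

j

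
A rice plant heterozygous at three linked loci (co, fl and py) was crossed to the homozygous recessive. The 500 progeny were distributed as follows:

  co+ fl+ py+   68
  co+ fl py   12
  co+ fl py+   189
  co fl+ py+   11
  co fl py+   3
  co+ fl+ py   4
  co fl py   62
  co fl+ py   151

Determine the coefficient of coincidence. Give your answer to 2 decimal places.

0.85

The two most frequent reciprocal classes, co+ fl py+ and co fl+ py, are the parental types, so the F1 was co+ fl py+ / co fl+ py.
The two rarest classes, co fl py+ and co+ fl+ py, are the double crossovers. Comparing them with the parentals, only the co allele has switched, so co is the middle locus and the order is fl – co – py.
fl–co: (130 + 7)/500 = 0.2740; co–py: (23 + 7)/500 = 0.0600.
Expected DCO frequency = 0.2740 × 0.0600 ≈ 0.01644; observed = 7/500 ≈ 0.01400.
Coefficient of coincidence = 0.01400/0.01644 ≈ 0.85.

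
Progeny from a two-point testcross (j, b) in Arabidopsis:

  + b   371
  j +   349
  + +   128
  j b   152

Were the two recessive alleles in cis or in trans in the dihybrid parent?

The two most frequent classes are + b (371) and j + (349); these are the parental (non-recombinant) types.
So the F1 carried + b on one chromosome and j + on the other — the recessive alleles are on opposite chromosomes (trans / repulsion).

trans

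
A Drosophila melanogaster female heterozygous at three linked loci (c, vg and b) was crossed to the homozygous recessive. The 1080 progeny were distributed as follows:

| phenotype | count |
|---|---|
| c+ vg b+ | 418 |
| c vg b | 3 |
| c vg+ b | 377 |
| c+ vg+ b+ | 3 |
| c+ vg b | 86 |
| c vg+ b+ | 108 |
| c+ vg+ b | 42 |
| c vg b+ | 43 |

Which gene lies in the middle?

vg

The two most frequent reciprocal classes, c+ vg b+ and c vg+ b, are the parental types, so the F1 was c+ vg b+ / c vg+ b.
The two rarest classes, c+ vg+ b+ and c vg b, are the double crossovers. Comparing them with the parentals, only the vg allele has switched, so vg is the middle locus and the order is b – vg – c.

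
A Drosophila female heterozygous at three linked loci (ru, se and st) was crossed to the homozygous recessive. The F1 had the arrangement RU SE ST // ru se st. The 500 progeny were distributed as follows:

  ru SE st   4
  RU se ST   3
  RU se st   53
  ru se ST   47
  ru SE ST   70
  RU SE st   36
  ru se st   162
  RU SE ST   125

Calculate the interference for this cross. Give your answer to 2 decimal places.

The two rarest classes, RU se ST and ru SE st, are the double crossovers. Comparing them with the parentals, only the se allele has switched, so se is the middle locus and the order is st – se – ru.
st–se: (83 + 7)/500 = 0.1800; se–ru: (123 + 7)/500 = 0.2600.
Expected DCO frequency = 0.1800 × 0.2600 ≈ 0.04680; observed = 7/500 ≈ 0.01400.
Coefficient of coincidence = 0.01400/0.04680 ≈ 0.30; interference = 1 − 0.30 = 0.70.

0.70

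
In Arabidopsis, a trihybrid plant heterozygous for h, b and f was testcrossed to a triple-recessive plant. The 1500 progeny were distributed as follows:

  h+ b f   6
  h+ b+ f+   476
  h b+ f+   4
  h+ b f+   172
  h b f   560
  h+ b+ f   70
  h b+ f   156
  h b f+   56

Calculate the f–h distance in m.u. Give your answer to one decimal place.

9.1 m.u.

The two most frequent reciprocal classes, h+ b+ f+ and h b f, are the parental types, so the F1 was h+ b+ f+ / h b f.
The two rarest classes, h b+ f+ and h+ b f, are the double crossovers. Comparing them with the parentals, only the h allele has switched, so h is the middle locus and the order is b – h – f.
Crossovers in the h–f interval produce the single-crossover classes h+ b+ f and h b f+ (70 + 56 = 126) plus the double crossovers (10).
RF(h–f) = (126 + 10) / 1500 = 136/1500 = 0.0907 → 9.1 m.u.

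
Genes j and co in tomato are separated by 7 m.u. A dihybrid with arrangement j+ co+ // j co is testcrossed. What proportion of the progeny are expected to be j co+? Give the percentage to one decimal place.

3.5%

A map distance of 7 m.u. corresponds to a recombination frequency of 0.070.
The F1 is j+ co+ / j co, so j co+ is a recombinant gamete class with expected frequency r/2 = 0.070/2 = 0.0350.
That is 0.0350 = 3.5% of the progeny.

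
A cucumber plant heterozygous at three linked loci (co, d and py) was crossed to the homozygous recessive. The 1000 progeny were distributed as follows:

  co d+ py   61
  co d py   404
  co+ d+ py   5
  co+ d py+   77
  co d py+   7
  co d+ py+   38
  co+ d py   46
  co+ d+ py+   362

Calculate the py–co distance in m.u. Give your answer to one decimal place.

9.6 m.u.

The two most frequent reciprocal classes, co+ d+ py+ and co d py, are the parental types, so the F1 was co+ d+ py+ / co d py.
The two rarest classes, co+ d+ py and co d py+, are the double crossovers. Comparing them with the parentals, only the py allele has switched, so py is the middle locus and the order is co – py – d.
Crossovers in the co–py interval produce the single-crossover classes co d+ py+ and co+ d py (38 + 46 = 84) plus the double crossovers (12).
RF(co–py) = (84 + 12) / 1000 = 96/1000 = 0.0960 → 9.6 m.u.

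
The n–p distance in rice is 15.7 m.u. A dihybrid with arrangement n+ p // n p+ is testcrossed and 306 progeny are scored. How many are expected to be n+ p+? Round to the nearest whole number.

A map distance of 15.7 m.u. corresponds to a recombination frequency of 0.157.
The F1 is n+ p / n p+, so n+ p+ is a recombinant gamete class with expected frequency r/2 = 0.157/2 = 0.0785.
Expected number = 0.0785 × 306 = 24.02 ≈ 24.

24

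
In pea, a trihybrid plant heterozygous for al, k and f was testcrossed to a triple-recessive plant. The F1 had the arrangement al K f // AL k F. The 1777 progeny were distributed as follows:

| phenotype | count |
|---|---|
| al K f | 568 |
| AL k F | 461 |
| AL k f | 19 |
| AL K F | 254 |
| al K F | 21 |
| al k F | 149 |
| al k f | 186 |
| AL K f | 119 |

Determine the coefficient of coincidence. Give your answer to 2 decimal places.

The two rarest classes, al K F and AL k f, are the double crossovers. Comparing them with the parentals, only the f allele has switched, so f is the middle locus and the order is al – f – k.
al–f: (268 + 40)/1777 = 0.1733; f–k: (440 + 40)/1777 = 0.2701.
Expected DCO frequency = 0.1733 × 0.2701 ≈ 0.04681; observed = 40/1777 ≈ 0.02251.
Coefficient of coincidence = 0.02251/0.04681 ≈ 0.48.

0.48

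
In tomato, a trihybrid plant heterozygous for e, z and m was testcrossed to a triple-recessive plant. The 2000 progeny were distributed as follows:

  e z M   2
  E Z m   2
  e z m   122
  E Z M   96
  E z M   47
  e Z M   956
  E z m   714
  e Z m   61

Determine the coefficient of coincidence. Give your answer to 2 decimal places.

The two most frequent reciprocal classes, E z m and e Z M, are the parental types, so the F1 was E z m / e Z M.
The two rarest classes, E Z m and e z M, are the double crossovers. Comparing them with the parentals, only the z allele has switched, so z is the middle locus and the order is m – z – e.
m–z: (108 + 4)/2000 = 0.0560; z–e: (218 + 4)/2000 = 0.1110.
Expected DCO frequency = 0.0560 × 0.1110 ≈ 0.00622; observed = 4/2000 ≈ 0.00200.
Coefficient of coincidence = 0.00200/0.00622 ≈ 0.32.

0.32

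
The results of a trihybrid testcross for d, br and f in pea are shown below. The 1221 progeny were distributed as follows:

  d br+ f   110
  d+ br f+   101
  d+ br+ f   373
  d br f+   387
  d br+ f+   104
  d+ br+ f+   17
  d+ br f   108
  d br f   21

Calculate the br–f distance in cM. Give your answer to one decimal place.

20.5 cM

The two most frequent reciprocal classes, d br f+ and d+ br+ f, are the parental types, so the F1 was d br f+ / d+ br+ f.
The two rarest classes, d br f and d+ br+ f+, are the double crossovers. Comparing them with the parentals, only the f allele has switched, so f is the middle locus and the order is d – f – br.
Crossovers in the f–br interval produce the single-crossover classes d br+ f+ and d+ br f (104 + 108 = 212) plus the double crossovers (38).
RF(f–br) = (212 + 38) / 1221 = 250/1221 = 0.2048 → 20.5 cM.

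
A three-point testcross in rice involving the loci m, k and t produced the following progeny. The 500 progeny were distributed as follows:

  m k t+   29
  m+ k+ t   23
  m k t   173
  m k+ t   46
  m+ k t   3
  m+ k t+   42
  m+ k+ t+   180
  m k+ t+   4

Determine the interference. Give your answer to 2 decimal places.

The two most frequent reciprocal classes, m k t and m+ k+ t+, are the parental types, so the F1 was m k t / m+ k+ t+.
The two rarest classes, m+ k t and m k+ t+, are the double crossovers. Comparing them with the parentals, only the m allele has switched, so m is the middle locus and the order is t – m – k.
t–m: (52 + 7)/500 = 0.1180; m–k: (88 + 7)/500 = 0.1900.
Expected DCO frequency = 0.1180 × 0.1900 ≈ 0.02242; observed = 7/500 ≈ 0.01400.
Coefficient of coincidence = 0.01400/0.02242 ≈ 0.62; interference = 1 − 0.62 = 0.38.

0.38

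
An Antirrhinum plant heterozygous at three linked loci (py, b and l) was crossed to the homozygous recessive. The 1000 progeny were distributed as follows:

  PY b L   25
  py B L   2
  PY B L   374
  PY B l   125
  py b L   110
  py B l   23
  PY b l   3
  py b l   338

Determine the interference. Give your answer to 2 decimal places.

The two most frequent reciprocal classes, py b l and PY B L, are the parental types, so the F1 was py b l / PY B L.
The two rarest classes, PY b l and py B L, are the double crossovers. Comparing them with the parentals, only the py allele has switched, so py is the middle locus and the order is b – py – l.
b–py: (48 + 5)/1000 = 0.0530; py–l: (235 + 5)/1000 = 0.2400.
Expected DCO frequency = 0.0530 × 0.2400 ≈ 0.01272; observed = 5/1000 ≈ 0.00500.
Coefficient of coincidence = 0.00500/0.01272 ≈ 0.39; interference = 1 − 0.39 = 0.61.

0.61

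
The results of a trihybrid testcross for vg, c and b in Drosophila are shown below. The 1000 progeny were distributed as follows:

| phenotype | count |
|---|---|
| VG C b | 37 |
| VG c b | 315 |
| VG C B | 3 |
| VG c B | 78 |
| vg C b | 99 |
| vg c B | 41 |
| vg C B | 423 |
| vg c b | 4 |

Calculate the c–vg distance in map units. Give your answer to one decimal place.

8.5 map units

The two most frequent reciprocal classes, vg C B and VG c b, are the parental types, so the F1 was vg C B / VG c b.
The two rarest classes, VG C B and vg c b, are the double crossovers. Comparing them with the parentals, only the vg allele has switched, so vg is the middle locus and the order is c – vg – b.
Crossovers in the c–vg interval produce the single-crossover classes vg c B and VG C b (41 + 37 = 78) plus the double crossovers (7).
RF(c–vg) = (78 + 7) / 1000 = 85/1000 = 0.0850 → 8.5 map units.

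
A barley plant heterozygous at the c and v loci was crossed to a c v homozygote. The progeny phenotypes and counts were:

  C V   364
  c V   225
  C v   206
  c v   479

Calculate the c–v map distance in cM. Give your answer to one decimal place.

33.8 cM

The two most frequent classes, C V (364) and c v (479), are the parental types, so the F1 was C V / c v.
The recombinant classes are C v and c V: 206 + 225 = 431.
Recombination frequency = 431/1274 = 0.3383 ≈ 33.8%, i.e. 33.8 cM.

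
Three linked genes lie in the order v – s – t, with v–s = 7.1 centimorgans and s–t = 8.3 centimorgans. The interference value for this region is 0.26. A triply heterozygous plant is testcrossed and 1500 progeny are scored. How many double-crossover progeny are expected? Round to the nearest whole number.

Map distances give recombination frequencies of 0.071 and 0.083 for the two intervals.
With interference 0.26 (so coincidence = 0.74), expected double-crossover frequency = 0.071 × 0.083 × 0.74 = 0.00436.
Expected number = 0.00436 × 1500 = 6.54 ≈ 7.

7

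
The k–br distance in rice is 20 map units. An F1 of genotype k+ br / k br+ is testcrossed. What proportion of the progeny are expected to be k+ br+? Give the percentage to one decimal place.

10.0%

A map distance of 20 map units corresponds to a recombination frequency of 0.200.
The F1 is k+ br / k br+, so k+ br+ is a recombinant gamete class with expected frequency r/2 = 0.200/2 = 0.1000.
That is 0.1000 = 10.0% of the progeny.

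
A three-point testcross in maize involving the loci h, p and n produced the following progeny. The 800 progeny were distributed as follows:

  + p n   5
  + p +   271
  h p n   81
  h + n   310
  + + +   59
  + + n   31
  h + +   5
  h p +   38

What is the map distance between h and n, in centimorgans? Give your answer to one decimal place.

The two most frequent reciprocal classes, + p + and h + n, are the parental types, so the F1 was + p + / h + n.
The two rarest classes, + p n and h + +, are the double crossovers. Comparing them with the parentals, only the n allele has switched, so n is the middle locus and the order is p – n – h.
Crossovers in the n–h interval produce the single-crossover classes h p + and + + n (38 + 31 = 69) plus the double crossovers (10).
RF(n–h) = (69 + 10) / 800 = 79/800 = 0.0988 → 9.9 centimorgans.

9.9 centimorgans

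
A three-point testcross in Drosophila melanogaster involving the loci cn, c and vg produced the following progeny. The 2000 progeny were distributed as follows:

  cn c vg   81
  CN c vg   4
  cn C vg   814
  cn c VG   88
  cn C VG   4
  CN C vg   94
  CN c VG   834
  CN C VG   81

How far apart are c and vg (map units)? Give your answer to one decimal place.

The two most frequent reciprocal classes, CN c VG and cn C vg, are the parental types, so the F1 was CN c VG / cn C vg.
The two rarest classes, CN c vg and cn C VG, are the double crossovers. Comparing them with the parentals, only the vg allele has switched, so vg is the middle locus and the order is c – vg – cn.
Crossovers in the c–vg interval produce the single-crossover classes CN C VG and cn c vg (81 + 81 = 162) plus the double crossovers (8).
RF(c–vg) = (162 + 8) / 2000 = 170/2000 = 0.0850 → 8.5 map units.

8.5 map units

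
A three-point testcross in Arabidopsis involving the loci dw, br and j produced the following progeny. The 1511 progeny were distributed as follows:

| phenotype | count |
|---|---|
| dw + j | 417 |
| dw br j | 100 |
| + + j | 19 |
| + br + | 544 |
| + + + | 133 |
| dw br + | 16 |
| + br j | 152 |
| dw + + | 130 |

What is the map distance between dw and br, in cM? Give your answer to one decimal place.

17.7 cM

The two most frequent reciprocal classes, dw + j and + br +, are the parental types, so the F1 was dw + j / + br +.
The two rarest classes, + + j and dw br +, are the double crossovers. Comparing them with the parentals, only the dw allele has switched, so dw is the middle locus and the order is br – dw – j.
Crossovers in the br–dw interval produce the single-crossover classes dw br j and + + + (100 + 133 = 233) plus the double crossovers (35).
RF(br–dw) = (233 + 35) / 1511 = 268/1511 = 0.1774 → 17.7 cM.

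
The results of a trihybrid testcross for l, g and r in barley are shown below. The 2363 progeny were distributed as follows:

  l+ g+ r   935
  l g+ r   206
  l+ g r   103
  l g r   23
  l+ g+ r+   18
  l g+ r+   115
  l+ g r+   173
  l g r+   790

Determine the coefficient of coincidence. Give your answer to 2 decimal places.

The two most frequent reciprocal classes, l+ g+ r and l g r+, are the parental types, so the F1 was l+ g+ r / l g r+.
The two rarest classes, l+ g+ r+ and l g r, are the double crossovers. Comparing them with the parentals, only the r allele has switched, so r is the middle locus and the order is g – r – l.
g–r: (218 + 41)/2363 = 0.1096; r–l: (379 + 41)/2363 = 0.1777.
Expected DCO frequency = 0.1096 × 0.1777 ≈ 0.01948; observed = 41/2363 ≈ 0.01735.
Coefficient of coincidence = 0.01735/0.01948 ≈ 0.89.

0.89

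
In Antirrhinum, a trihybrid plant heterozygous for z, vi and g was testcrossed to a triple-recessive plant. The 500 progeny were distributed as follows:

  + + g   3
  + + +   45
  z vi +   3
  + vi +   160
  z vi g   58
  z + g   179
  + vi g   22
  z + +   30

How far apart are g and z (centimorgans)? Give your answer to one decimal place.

11.6 centimorgans

The two most frequent reciprocal classes, z + g and + vi +, are the parental types, so the F1 was z + g / + vi +.
The two rarest classes, + + g and z vi +, are the double crossovers. Comparing them with the parentals, only the z allele has switched, so z is the middle locus and the order is g – z – vi.
Crossovers in the g–z interval produce the single-crossover classes z + + and + vi g (30 + 22 = 52) plus the double crossovers (6).
RF(g–z) = (52 + 6) / 500 = 58/500 = 0.1160 → 11.6 centimorgans.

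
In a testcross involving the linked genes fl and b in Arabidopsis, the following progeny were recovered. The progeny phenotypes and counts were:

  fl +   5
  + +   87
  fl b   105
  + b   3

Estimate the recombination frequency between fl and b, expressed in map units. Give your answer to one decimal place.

4.0 map units

The two most frequent classes, + + (87) and fl b (105), are the parental types, so the F1 was + + / fl b.
The recombinant classes are + b and fl +: 3 + 5 = 8.
Recombination frequency = 8/200 = 0.0400 ≈ 4.0%, i.e. 4.0 map units.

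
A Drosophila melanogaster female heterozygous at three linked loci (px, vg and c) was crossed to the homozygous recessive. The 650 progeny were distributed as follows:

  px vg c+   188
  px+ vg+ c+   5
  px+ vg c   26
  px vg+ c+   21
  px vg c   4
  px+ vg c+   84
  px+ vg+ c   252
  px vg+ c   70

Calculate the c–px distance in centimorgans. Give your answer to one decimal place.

The two most frequent reciprocal classes, px+ vg+ c and px vg c+, are the parental types, so the F1 was px+ vg+ c / px vg c+.
The two rarest classes, px+ vg+ c+ and px vg c, are the double crossovers. Comparing them with the parentals, only the c allele has switched, so c is the middle locus and the order is px – c – vg.
Crossovers in the px–c interval produce the single-crossover classes px vg+ c and px+ vg c+ (70 + 84 = 154) plus the double crossovers (9).
RF(px–c) = (154 + 9) / 650 = 163/650 = 0.2508 → 25.1 centimorgans.

25.1 centimorgans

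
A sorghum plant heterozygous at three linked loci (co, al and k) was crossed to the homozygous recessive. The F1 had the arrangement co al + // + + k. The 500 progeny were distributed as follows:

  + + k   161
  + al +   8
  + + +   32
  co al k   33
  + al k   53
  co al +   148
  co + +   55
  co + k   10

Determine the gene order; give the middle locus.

co

The two rarest classes, + al + and co + k, are the double crossovers. Comparing them with the parentals, only the co allele has switched, so co is the middle locus and the order is k – co – al.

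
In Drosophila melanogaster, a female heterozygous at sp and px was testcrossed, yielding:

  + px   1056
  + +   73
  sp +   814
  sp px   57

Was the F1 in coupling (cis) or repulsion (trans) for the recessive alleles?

The two most frequent classes are + px (1056) and sp + (814); these are the parental (non-recombinant) types.
So the F1 carried + px on one chromosome and sp + on the other — the recessive alleles are on opposite chromosomes (trans / repulsion).

trans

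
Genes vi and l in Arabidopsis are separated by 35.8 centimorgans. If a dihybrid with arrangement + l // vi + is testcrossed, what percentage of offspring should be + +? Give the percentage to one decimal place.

17.9%

A map distance of 35.8 centimorgans corresponds to a recombination frequency of 0.358.
The F1 is + l / vi +, so + + is a recombinant gamete class with expected frequency r/2 = 0.358/2 = 0.1790.
That is 0.1790 = 17.9% of the progeny.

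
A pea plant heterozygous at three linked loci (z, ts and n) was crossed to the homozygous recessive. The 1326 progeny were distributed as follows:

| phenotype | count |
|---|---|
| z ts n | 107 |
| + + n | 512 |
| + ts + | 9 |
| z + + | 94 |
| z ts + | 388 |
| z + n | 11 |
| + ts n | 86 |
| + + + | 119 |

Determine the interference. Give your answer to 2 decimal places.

0.46

The two most frequent reciprocal classes, + + n and z ts +, are the parental types, so the F1 was + + n / z ts +.
The two rarest classes, z + n and + ts +, are the double crossovers. Comparing them with the parentals, only the z allele has switched, so z is the middle locus and the order is ts – z – n.
ts–z: (180 + 20)/1326 = 0.1508; z–n: (226 + 20)/1326 = 0.1855.
Expected DCO frequency = 0.1508 × 0.1855 ≈ 0.02797; observed = 20/1326 ≈ 0.01508.
Coefficient of coincidence = 0.01508/0.02797 ≈ 0.54; interference = 1 − 0.54 = 0.46.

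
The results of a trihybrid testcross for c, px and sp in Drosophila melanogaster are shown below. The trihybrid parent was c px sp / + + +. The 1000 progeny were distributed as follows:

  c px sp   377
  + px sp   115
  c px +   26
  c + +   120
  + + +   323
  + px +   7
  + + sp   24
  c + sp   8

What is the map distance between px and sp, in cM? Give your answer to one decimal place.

6.5 cM

The two rarest classes, c + sp and + px +, are the double crossovers. Comparing them with the parentals, only the px allele has switched, so px is the middle locus and the order is c – px – sp.
Crossovers in the px–sp interval produce the single-crossover classes c px + and + + sp (26 + 24 = 50) plus the double crossovers (15).
RF(px–sp) = (50 + 15) / 1000 = 65/1000 = 0.0650 → 6.5 cM.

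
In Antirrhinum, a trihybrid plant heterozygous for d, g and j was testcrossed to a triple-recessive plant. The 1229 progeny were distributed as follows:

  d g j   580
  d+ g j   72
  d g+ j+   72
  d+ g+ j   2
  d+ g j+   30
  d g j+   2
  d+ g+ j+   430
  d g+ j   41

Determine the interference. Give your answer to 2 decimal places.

The two most frequent reciprocal classes, d+ g+ j+ and d g j, are the parental types, so the F1 was d+ g+ j+ / d g j.
The two rarest classes, d+ g+ j and d g j+, are the double crossovers. Comparing them with the parentals, only the j allele has switched, so j is the middle locus and the order is g – j – d.
g–j: (71 + 4)/1229 = 0.0610; j–d: (144 + 4)/1229 = 0.1204.
Expected DCO frequency = 0.0610 × 0.1204 ≈ 0.00734; observed = 4/1229 ≈ 0.00325.
Coefficient of coincidence = 0.00325/0.00734 ≈ 0.44; interference = 1 − 0.44 = 0.56.

0.56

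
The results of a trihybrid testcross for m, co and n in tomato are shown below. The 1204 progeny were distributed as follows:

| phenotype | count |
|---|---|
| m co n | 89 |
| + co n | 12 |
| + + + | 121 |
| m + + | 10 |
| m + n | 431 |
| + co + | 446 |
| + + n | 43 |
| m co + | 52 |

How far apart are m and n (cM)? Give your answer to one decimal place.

The two most frequent reciprocal classes, + co + and m + n, are the parental types, so the F1 was + co + / m + n.
The two rarest classes, + co n and m + +, are the double crossovers. Comparing them with the parentals, only the n allele has switched, so n is the middle locus and the order is co – n – m.
Crossovers in the n–m interval produce the single-crossover classes m co + and + + n (52 + 43 = 95) plus the double crossovers (22).
RF(n–m) = (95 + 22) / 1204 = 117/1204 = 0.0972 → 9.7 cM.

9.7 cM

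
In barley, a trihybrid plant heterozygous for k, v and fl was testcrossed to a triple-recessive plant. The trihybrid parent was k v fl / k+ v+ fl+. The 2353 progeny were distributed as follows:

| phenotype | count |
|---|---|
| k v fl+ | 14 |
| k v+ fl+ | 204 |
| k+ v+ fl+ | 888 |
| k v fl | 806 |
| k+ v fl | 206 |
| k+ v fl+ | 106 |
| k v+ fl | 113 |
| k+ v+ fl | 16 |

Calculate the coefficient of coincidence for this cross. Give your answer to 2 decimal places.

The two rarest classes, k v fl+ and k+ v+ fl, are the double crossovers. Comparing them with the parentals, only the fl allele has switched, so fl is the middle locus and the order is k – fl – v.
k–fl: (410 + 30)/2353 = 0.1870; fl–v: (219 + 30)/2353 = 0.1058.
Expected DCO frequency = 0.1870 × 0.1058 ≈ 0.01978; observed = 30/2353 ≈ 0.01275.
Coefficient of coincidence = 0.01275/0.01978 ≈ 0.64.

0.64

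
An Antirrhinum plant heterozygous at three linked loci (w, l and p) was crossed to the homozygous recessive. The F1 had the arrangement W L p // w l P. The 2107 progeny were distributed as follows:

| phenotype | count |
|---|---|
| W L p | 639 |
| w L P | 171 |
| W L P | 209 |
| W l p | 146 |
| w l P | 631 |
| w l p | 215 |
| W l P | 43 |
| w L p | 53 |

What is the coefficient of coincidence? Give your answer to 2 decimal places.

The two rarest classes, w L p and W l P, are the double crossovers. Comparing them with the parentals, only the w allele has switched, so w is the middle locus and the order is p – w – l.
p–w: (424 + 96)/2107 = 0.2468; w–l: (317 + 96)/2107 = 0.1960.
Expected DCO frequency = 0.2468 × 0.1960 ≈ 0.04837; observed = 96/2107 ≈ 0.04556.
Coefficient of coincidence = 0.04556/0.04837 ≈ 0.94.

0.94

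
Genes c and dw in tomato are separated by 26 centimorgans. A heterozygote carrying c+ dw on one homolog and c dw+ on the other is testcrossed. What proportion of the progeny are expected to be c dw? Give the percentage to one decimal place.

A map distance of 26 centimorgans corresponds to a recombination frequency of 0.260.
The F1 is c+ dw / c dw+, so c dw is a recombinant gamete class with expected frequency r/2 = 0.260/2 = 0.1300.
That is 0.1300 = 13.0% of the progeny.

13.0%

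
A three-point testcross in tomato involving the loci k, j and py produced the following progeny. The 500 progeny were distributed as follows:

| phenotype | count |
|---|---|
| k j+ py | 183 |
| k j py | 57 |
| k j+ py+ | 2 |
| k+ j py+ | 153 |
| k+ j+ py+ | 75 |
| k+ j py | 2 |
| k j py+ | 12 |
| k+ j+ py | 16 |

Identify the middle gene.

py

The two most frequent reciprocal classes, k+ j py+ and k j+ py, are the parental types, so the F1 was k+ j py+ / k j+ py.
The two rarest classes, k+ j py and k j+ py+, are the double crossovers. Comparing them with the parentals, only the py allele has switched, so py is the middle locus and the order is k – py – j.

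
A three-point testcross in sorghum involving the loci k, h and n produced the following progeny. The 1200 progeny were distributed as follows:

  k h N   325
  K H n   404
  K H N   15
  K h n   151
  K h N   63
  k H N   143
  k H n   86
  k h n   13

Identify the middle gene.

n

The two most frequent reciprocal classes, k h N and K H n, are the parental types, so the F1 was k h N / K H n.
The two rarest classes, k h n and K H N, are the double crossovers. Comparing them with the parentals, only the n allele has switched, so n is the middle locus and the order is k – n – h.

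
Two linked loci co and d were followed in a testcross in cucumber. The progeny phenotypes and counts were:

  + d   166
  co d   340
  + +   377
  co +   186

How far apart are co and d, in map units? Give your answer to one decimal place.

The two most frequent classes, + + (377) and co d (340), are the parental types, so the F1 was + + / co d.
The recombinant classes are + d and co +: 166 + 186 = 352.
Recombination frequency = 352/1069 = 0.3293 ≈ 32.9%, i.e. 32.9 map units.

32.9 map units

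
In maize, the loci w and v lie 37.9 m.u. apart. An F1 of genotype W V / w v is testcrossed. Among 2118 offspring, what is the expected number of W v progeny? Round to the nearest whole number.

401

A map distance of 37.9 m.u. corresponds to a recombination frequency of 0.379.
The F1 is W V / w v, so W v is a recombinant gamete class with expected frequency r/2 = 0.379/2 = 0.1895.
Expected number = 0.1895 × 2118 = 401.36 ≈ 401.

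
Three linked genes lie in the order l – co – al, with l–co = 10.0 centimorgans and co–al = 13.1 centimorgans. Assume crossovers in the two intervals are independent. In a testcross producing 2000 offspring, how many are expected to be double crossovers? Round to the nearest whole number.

26

Map distances give recombination frequencies of 0.100 and 0.131 for the two intervals.
With no interference, expected double-crossover frequency = 0.100 × 0.131 = 0.01310.
Expected number = 0.01310 × 2000 = 26.20 ≈ 26.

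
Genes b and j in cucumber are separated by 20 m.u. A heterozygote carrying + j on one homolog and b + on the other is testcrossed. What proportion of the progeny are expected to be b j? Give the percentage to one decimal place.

10.0%

A map distance of 20 m.u. corresponds to a recombination frequency of 0.200.
The F1 is + j / b +, so b j is a recombinant gamete class with expected frequency r/2 = 0.200/2 = 0.1000.
That is 0.1000 = 10.0% of the progeny.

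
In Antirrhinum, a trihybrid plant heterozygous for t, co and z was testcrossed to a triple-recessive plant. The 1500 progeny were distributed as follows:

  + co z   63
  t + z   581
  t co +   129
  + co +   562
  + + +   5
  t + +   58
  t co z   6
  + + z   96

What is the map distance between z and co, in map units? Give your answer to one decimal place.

8.8 map units

The two most frequent reciprocal classes, + co + and t + z, are the parental types, so the F1 was + co + / t + z.
The two rarest classes, + + + and t co z, are the double crossovers. Comparing them with the parentals, only the co allele has switched, so co is the middle locus and the order is z – co – t.
Crossovers in the z–co interval produce the single-crossover classes + co z and t + + (63 + 58 = 121) plus the double crossovers (11).
RF(z–co) = (121 + 11) / 1500 = 132/1500 = 0.0880 → 8.8 map units.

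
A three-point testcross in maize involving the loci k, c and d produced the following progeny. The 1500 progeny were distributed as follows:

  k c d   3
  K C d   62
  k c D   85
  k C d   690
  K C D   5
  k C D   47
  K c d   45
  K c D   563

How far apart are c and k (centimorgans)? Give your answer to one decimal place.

The two most frequent reciprocal classes, k C d and K c D, are the parental types, so the F1 was k C d / K c D.
The two rarest classes, k c d and K C D, are the double crossovers. Comparing them with the parentals, only the c allele has switched, so c is the middle locus and the order is d – c – k.
Crossovers in the c–k interval produce the single-crossover classes K C d and k c D (62 + 85 = 147) plus the double crossovers (8).
RF(c–k) = (147 + 8) / 1500 = 155/1500 = 0.1033 → 10.3 centimorgans.

10.3 centimorgans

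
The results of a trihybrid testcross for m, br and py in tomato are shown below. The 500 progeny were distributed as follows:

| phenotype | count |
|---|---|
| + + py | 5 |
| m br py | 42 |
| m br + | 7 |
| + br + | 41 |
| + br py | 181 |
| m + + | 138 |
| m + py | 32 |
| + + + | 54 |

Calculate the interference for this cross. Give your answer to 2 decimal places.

The two most frequent reciprocal classes, m + + and + br py, are the parental types, so the F1 was m + + / + br py.
The two rarest classes, m br + and + + py, are the double crossovers. Comparing them with the parentals, only the br allele has switched, so br is the middle locus and the order is py – br – m.
py–br: (73 + 12)/500 = 0.1700; br–m: (96 + 12)/500 = 0.2160.
Expected DCO frequency = 0.1700 × 0.2160 ≈ 0.03672; observed = 12/500 ≈ 0.02400.
Coefficient of coincidence = 0.02400/0.03672 ≈ 0.65; interference = 1 − 0.65 = 0.35.

0.35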